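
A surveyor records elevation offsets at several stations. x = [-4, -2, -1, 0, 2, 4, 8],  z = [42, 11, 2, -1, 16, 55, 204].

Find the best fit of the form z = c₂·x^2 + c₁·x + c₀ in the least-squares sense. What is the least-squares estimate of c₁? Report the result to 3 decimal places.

c₁ = 1.527

Sums needed: Σx^2·x^2 = 4641, Σx^2·x = 511, Σx^2 = 105, Σx·x = 105, Σx = 7, Σ1 = 7.
Moment sums: Σx^2·z = 14718, Σx·z = 1692, Σz = 329.
AᵀA·[c₂, c₁, c₀]ᵀ = Aᵀz becomes [[4641, 511, 105]; [511, 105, 7]; [105, 7, 7]]·[c₂, c₁, c₀]ᵀ = [14718, 1692, 329]ᵀ.
Solving the 3×3 system (Gaussian elimination) gives c₂ = 14477/4844, c₁ = 7395/4844, c₀ = 1559/2422.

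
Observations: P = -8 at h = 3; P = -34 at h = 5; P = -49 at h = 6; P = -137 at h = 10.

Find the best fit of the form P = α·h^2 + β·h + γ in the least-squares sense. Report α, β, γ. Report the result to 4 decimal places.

With design matrix A, AᵀA = [[12002, 1368, 170]; [1368, 170, 24]; [170, 24, 4]] and AᵀP = [-16386, -1858, -228]ᵀ.
Row-reducing yields α = -1788/1549, β = -5261/1549, γ = 19263/1549.

α = -1.1543, β = -3.3964, γ = 12.4358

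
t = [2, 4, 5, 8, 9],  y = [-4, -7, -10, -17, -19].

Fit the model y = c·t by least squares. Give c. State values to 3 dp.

The normal system AᵀA·[c]ᵀ = Aᵀy is [[190]]·[c]ᵀ = [-393]ᵀ.
Hence c = -393 / 190 ≈ -2.06842.

c = -2.068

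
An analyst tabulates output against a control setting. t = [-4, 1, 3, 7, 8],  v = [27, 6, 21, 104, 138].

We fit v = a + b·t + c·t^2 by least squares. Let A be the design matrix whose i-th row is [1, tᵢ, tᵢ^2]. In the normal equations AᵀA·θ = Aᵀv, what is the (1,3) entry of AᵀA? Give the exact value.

Row 1 ↔ basis 1, column 3 ↔ basis t^2, so (AᵀA)_{1,3} = Σᵢ t^2 = (1)·(16) + (1)·(1) + (1)·(9) + (1)·(49) + (1)·(64) = 139.

139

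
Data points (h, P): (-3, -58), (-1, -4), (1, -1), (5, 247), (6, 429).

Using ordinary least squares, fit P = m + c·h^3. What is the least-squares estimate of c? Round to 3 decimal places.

c = 2.001

From the data, Σ1 = 5, Σh^3 = 314, Σh^3·h^3 = 63012.
For MᵀP: ΣP = 613, Σh^3·P = 125108.
det = 5·63012 − 314² = 216464.
m = (613·63012 − 314·125108)/216464 = -164389/54116; c = (5·125108 − 314·613)/216464 = 216529/108232.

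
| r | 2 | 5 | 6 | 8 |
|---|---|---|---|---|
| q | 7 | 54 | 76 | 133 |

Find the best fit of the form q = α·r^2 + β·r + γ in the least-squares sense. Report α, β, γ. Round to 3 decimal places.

With design matrix A, AᵀA = [[6033, 861, 129]; [861, 129, 21]; [129, 21, 4]] and Aᵀq = [12626, 1804, 270]ᵀ.
Solving the 3×3 system (Gaussian elimination) gives α = 109/60, β = 281/100, γ = -146/25.

α = 1.817, β = 2.810, γ = -5.840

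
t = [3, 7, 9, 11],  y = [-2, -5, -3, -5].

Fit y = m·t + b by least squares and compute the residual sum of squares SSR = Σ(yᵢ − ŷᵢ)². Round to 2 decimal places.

SSR = 3.60

Normal-equation sums: Σt·t = 260, Σt = 30, Σ1 = 4.
And Σt·y = -123, Σy = -15.
det = 260·4 − 30² = 140.
m = ((-123)·4 − 30·(-15))/140 = -3/10; b = (260·(-15) − 30·(-123))/140 = -3/2.
Residuals: 2/5, -7/5, 6/5, -1/5; SSR = 18/5.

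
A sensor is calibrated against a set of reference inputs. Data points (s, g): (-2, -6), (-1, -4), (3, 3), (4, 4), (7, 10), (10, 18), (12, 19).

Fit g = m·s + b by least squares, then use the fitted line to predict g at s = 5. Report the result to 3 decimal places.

The normal equations are: 323·m + 33·b = 519;  33·m + 7·b = 44.
det = 323·7 − 33² = 1172.
m = (519·7 − 33·44)/1172 = 2181/1172; b = (323·44 − 33·519)/1172 = -2915/1172.
At s = 5: ĝ = (2181/1172)·(5) + (-2915/1172)·(1) = 3995/586.

ĝ = 6.817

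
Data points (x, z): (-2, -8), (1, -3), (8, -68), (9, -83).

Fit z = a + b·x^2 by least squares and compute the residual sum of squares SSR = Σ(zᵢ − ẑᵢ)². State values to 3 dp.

Compute the Gram sums: Σ1 = 4, Σx^2 = 150, Σx^2·x^2 = 10674.
For Aᵀz: Σz = -162, Σx^2·z = -11110.
Determinant 4·10674 − 150² = 20196.
a = ((-162)·10674 − 150·(-11110))/20196 = -5224/1683; b = (4·(-11110) − 150·(-162))/20196 = -5035/5049.
Residuals: -4580/5049, 5560/5049, -5420/5049, 1480/1683; SSR = 20000/5049.

SSR = 3.961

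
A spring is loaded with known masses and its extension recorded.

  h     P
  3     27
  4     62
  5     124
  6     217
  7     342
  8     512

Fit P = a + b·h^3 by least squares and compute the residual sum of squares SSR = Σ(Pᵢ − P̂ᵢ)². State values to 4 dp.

SSR = 5.0936

Setting ∂/∂a … = 0 gives: 6·a + 1287·b = 1284;  1287·a + 446899·b = 446519.
det = 6·446899 − 1287² = 1025025.
a = (1284·446899 − 1287·446519)/1025025 = -283879/341675; b = (6·446519 − 1287·1284)/1025025 = 342202/341675.
Residuals: 10786/13667, -433199/341675, -123671/341675, 511722/341675, -238557/341675, 2811/68335; SSR = 1740348/341675.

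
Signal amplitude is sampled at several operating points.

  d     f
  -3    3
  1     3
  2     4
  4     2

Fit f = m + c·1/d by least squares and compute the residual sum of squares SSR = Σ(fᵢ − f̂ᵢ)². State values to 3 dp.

Normal-equation sums: Σ1 = 4, Σ1/d = 17/12, Σ1/d·1/d = 205/144.
Moment sums: Σf = 12, Σ1/d·f = 9/2.
So XᵀX·[m, c]ᵀ = Xᵀf: [[4, 17/12]; [17/12, 205/144]]·[m, c]ᵀ = [12, 9/2]ᵀ.
det = 4·(205/144) − (17/12)² = 59/16.
m = (12·(205/144) − (17/12)·(9/2))/(59/16) = 514/177; c = (4·(9/2) − (17/12)·12)/(59/16) = 16/59.
Residuals: 11/59, -31/177, 170/177, -172/177; SSR = 114/59.

SSR = 1.932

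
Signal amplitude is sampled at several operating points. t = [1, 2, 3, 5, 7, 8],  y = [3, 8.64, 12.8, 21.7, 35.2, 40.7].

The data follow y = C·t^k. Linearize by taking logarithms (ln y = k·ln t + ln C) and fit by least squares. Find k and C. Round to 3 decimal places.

k = 1.219, C = 3.263

Let Y = ln y. Fitting Y = k·ln t + ln C by least squares:
Σln t = 7.4265, Σ(ln t)² = 12.3883, Σln y = 16.1490, Σln t·ln y = 23.8847.
Equations: 12.3883·k + 7.4265·ln C = 23.8847;  7.4265·k + 6·ln C = 16.1490.
Solving (det = 19.1764): k = 1.21901, ln C = 1.18266, so C = exp(1.18266) = 3.26305.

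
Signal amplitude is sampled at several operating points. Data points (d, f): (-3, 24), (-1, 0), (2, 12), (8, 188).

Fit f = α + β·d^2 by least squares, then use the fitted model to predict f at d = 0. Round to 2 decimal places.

The normal system XᵀX·[α, β]ᵀ = Xᵀf is [[4, 78]; [78, 4194]]·[α, β]ᵀ = [224, 12296]ᵀ.
Determinant 4·4194 − 78² = 10692.
α = (224·4194 − 78·12296)/10692 = -1636/891; β = (4·12296 − 78·224)/10692 = 7928/2673.
At d = 0: f̂ = (-1636/891)·(1) + (7928/2673)·(0) = -1636/891.

f̂ = -1.84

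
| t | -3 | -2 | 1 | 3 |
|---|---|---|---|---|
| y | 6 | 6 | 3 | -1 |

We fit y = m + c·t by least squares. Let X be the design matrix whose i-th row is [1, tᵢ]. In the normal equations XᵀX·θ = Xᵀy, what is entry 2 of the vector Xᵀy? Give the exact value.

-30

Entry 2 ↔ basis t, so (Xᵀy)_{2} = Σᵢ (t)·yᵢ = (-3)·(6) + (-2)·(6) + (1)·(3) + (3)·(-1) = -30.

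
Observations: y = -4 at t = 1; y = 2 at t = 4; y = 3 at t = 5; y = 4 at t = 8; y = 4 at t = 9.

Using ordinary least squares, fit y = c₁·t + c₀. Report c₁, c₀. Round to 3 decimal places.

c₁ = 0.932, c₀ = -3.233

Entries of AᵀA: Σt·t = 187, Σt = 27, Σ1 = 5.
Moment sums: Σt·y = 87, Σy = 9.
det = 187·5 − 27² = 206.
c₁ = (87·5 − 27·9)/206 = 96/103; c₀ = (187·9 − 27·87)/206 = -333/103.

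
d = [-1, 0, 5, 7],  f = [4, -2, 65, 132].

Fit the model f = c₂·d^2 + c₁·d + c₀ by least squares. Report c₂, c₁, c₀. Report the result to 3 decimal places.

Compute the Gram sums: Σd^2·d^2 = 3027, Σd^2·d = 467, Σd^2 = 75, Σd·d = 75, Σd = 11, Σ1 = 4.
For Xᵀf: Σd^2·f = 8097, Σd·f = 1245, Σf = 199.
XᵀX·[c₂, c₁, c₀]ᵀ = Xᵀf becomes [[3027, 467, 75]; [467, 75, 11]; [75, 11, 4]]·[c₂, c₁, c₀]ᵀ = [8097, 1245, 199]ᵀ.
Solving the 3×3 system (Gaussian elimination) gives c₂ = 13429/4538, c₁ = -7491/4538, c₀ = -2714/2269.

c₂ = 2.959, c₁ = -1.651, c₀ = -1.196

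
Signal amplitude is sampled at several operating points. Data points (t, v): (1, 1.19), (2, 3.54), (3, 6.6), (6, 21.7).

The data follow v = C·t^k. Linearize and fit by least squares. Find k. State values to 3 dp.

With ln vᵢ as the transformed response and ln tᵢ as the regressor:
Σln t = 3.5835, Σ(ln t)² = 4.8978, Σln v = 6.4025, Σln t·ln v = 8.4632.
Equations: 4.8978·k + 3.5835·ln C = 8.4632;  3.5835·k + 4·ln C = 6.4025.
Slope k = (n·Σln t·ln v − Σln t·Σln v)/(n·Σ(ln t)² − (Σln t)²) = (4·8.4632 − 3.5835·6.4025)/6.7496 = 1.61630; ln C = (Σln v − k·Σln t)/n = 0.15260.

k = 1.616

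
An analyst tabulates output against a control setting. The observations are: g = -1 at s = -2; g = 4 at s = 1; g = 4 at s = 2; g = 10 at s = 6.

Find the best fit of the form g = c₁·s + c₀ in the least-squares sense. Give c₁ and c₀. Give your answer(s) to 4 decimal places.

Setting ∂/∂c₁ … = 0 gives: 45·c₁ + 7·c₀ = 74;  7·c₁ + 4·c₀ = 17.
(Σs·s = 45, Σs = 7, Σ1 = 4, Σs·g = 74, Σg = 17.)
Eliminating c₀: 4·(row 1) − 7·(row 2) gives 131·c₁ = 4·74 − 7·17 = 177, so c₁ = 177/131.
Then c₀ = (17 − 7·(177/131))/4 = 247/131.

c₁ = 1.3511, c₀ = 1.8855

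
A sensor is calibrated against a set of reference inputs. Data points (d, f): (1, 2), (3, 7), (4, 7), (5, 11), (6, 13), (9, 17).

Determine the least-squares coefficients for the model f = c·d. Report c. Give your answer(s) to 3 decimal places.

c = 2.006

With design matrix X, XᵀX = [[168]] and Xᵀf = [337]ᵀ.
Hence c = 337 / 168 ≈ 2.00595.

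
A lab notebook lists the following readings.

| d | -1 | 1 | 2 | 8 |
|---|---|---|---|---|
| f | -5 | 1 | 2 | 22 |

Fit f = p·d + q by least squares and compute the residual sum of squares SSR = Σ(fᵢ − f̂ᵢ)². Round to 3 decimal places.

Compute the Gram sums: Σd·d = 70, Σd = 10, Σ1 = 4.
Right-hand side: Σd·f = 186, Σf = 20.
Normal equations: [[70, 10]; [10, 4]]·[p, q]ᵀ = [186, 20]ᵀ.
Eliminating q: 4·(row 1) − 10·(row 2) gives 180·p = 4·186 − 10·20 = 544, so p = 136/45.
Then q = (20 − 10·(136/45))/4 = -23/9.
Residuals: 26/45, 8/15, -67/45, 17/45; SSR = 134/45.

SSR = 2.978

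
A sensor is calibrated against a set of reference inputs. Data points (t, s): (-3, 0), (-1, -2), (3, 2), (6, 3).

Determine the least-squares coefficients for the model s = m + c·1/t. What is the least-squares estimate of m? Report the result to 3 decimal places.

Compute the Gram sums: Σ1 = 4, Σ1/t = -5/6, Σ1/t·1/t = 5/4.
Moment sums: Σs = 3, Σ1/t·s = 19/6.
Δ = 4·(5/4) − (-5/6)² = 155/36.
m = (3·(5/4) − (-5/6)·(19/6))/(155/36) = 46/31; c = (4·(19/6) − (-5/6)·3)/(155/36) = 546/155.

m = 1.484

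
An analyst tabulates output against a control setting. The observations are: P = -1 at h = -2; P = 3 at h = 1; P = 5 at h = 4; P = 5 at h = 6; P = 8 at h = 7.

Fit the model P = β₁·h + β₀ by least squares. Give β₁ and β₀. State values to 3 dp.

MᵀM·[β₁, β₀]ᵀ = MᵀP reads: 106·β₁ + 16·β₀ = 111;  16·β₁ + 5·β₀ = 20.
Δ = 106·5 − 16² = 274.
β₁ = (111·5 − 16·20)/274 = 235/274; β₀ = (106·20 − 16·111)/274 = 172/137.

β₁ = 0.858, β₀ = 1.255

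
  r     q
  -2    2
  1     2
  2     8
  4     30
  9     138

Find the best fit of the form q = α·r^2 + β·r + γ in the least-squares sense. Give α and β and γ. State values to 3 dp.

α = 1.545, β = 1.555, γ = -1.106

From the data, Σr^2·r^2 = 6850, Σr^2·r = 794, Σr^2 = 106, Σr·r = 106, Σr = 14, Σ1 = 5.
And Σr^2·q = 11700, Σr·q = 1376, Σq = 180.
Solving the 3×3 system (Gaussian elimination) gives α = 58183/37662, β = 58573/37662, γ = -6942/6277.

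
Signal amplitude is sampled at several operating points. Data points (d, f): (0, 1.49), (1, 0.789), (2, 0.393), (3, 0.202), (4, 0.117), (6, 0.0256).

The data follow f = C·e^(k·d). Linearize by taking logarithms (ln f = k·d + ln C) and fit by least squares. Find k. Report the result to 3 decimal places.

k = -0.671

Let Y = ln f. Fitting Y = k·d + ln C by least squares:
XᵀX = [[66.0000, 16.0000]; [16.0000, 6]], rhs = [-37.4766, -8.1824]ᵀ  (here Σd = 16.0000, Σ(d)² = 66.0000, Σln f = -8.1824, Σd·ln f = -37.4766).
Solving (det = 140.0000): k = -0.67101, ln C = 0.42563.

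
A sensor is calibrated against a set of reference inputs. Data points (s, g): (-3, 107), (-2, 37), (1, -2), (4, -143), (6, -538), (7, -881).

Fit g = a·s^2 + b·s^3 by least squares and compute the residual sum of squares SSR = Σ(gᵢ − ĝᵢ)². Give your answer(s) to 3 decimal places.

SSR = 7.656

The normal system XᵀX·[a, b]ᵀ = Xᵀg is [[4051, 25333]; [25333, 169195]]·[a, b]ᵀ = [-63716, -430730]ᵀ.
det = 4051·169195 − 25333² = 43648056.
a = ((-63716)·169195 − 25333·(-430730))/43648056 = 7291915/2424892; b = (4051·(-430730) − 25333·(-63716))/43648056 = -7264989/2424892.
Residuals: -1159247/1212446, 608358/606223, -2438355/1212446, 382275/606223, 534197/606223, -435615/606223; SSR = 9282781/1212446.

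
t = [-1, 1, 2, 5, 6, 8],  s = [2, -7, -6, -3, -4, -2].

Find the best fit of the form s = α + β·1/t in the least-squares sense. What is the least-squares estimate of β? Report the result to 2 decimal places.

Normal-equation sums: Σ1 = 6, Σ1/t = 119/120, Σ1/t·1/t = 33601/14400.
For Aᵀs: Σs = -20, Σ1/t·s = -811/60.
Normal equations: [[6, 119/120]; [119/120, 33601/14400]]·[α, β]ᵀ = [-20, -811/60]ᵀ.
det = 6·(33601/14400) − (119/120)² = 37489/2880.
α = ((-20)·(33601/14400) − (119/120)·(-811/60))/(37489/2880) = -479002/187445; β = (6·(-811/60) − (119/120)·(-20))/(37489/2880) = -176448/37489.

β = -4.71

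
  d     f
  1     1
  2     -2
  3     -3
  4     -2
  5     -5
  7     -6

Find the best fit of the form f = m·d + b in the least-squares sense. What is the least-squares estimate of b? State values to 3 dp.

b = 1.043

Entries of MᵀM: Σd·d = 104, Σd = 22, Σ1 = 6.
Right-hand side: Σd·f = -87, Σf = -17.
So MᵀM·[m, b]ᵀ = Mᵀf: [[104, 22]; [22, 6]]·[m, b]ᵀ = [-87, -17]ᵀ.
Determinant 104·6 − 22² = 140.
m = ((-87)·6 − 22·(-17))/140 = -37/35; b = (104·(-17) − 22·(-87))/140 = 73/70.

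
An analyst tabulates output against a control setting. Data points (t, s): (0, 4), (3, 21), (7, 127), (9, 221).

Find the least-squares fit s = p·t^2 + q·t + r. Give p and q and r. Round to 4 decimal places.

From the data, Σt^2·t^2 = 9043, Σt^2·t = 1099, Σt^2 = 139, Σt·t = 139, Σt = 19, Σ1 = 4.
And Σt^2·s = 24313, Σt·s = 2941, Σs = 373.
Row-reducing yields p = 69/22, q = -6067/1430, r = 3156/715.

p = 3.1364, q = -4.2427, r = 4.4140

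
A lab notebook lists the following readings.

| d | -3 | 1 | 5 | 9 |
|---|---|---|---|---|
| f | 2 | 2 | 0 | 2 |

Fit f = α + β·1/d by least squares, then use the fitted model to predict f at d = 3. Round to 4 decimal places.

Compute the Gram sums: Σ1 = 4, Σ1/d = 44/45, Σ1/d·1/d = 2356/2025.
Moment sums: Σf = 6, Σ1/d·f = 14/9.
det = 4·(2356/2025) − (44/45)² = 832/225.
α = (6·(2356/2025) − (44/45)·(14/9))/(832/225) = 691/468; β = (4·(14/9) − (44/45)·6)/(832/225) = 5/52.
At d = 3: f̂ = (691/468)·(1) + (5/52)·(1/3) = 353/234.

f̂ = 1.5085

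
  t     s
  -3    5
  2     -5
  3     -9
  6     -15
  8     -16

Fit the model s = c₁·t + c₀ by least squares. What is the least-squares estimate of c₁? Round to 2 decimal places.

c₁ = -2.01

From the data, Σt·t = 122, Σt = 16, Σ1 = 5.
Right-hand side: Σt·s = -270, Σs = -40.
det = 122·5 − 16² = 354.
c₁ = ((-270)·5 − 16·(-40))/354 = -355/177; c₀ = (122·(-40) − 16·(-270))/354 = -280/177.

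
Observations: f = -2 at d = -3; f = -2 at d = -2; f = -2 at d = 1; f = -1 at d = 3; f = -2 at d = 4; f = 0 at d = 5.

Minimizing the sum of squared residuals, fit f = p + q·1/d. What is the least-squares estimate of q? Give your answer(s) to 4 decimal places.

Normal-equation sums: Σ1 = 6, Σ1/d = 19/20, Σ1/d·1/d = 5669/3600.
And Σf = -9, Σ1/d·f = -7/6.
Normal equations: [[6, 19/20]; [19/20, 5669/3600]]·[p, q]ᵀ = [-9, -7/6]ᵀ.
Eliminating q: (5669/3600)·(row 1) − (19/20)·(row 2) gives (2051/240)·p = (5669/3600)·(-9) − (19/20)·(-7/6) = -15677/1200, so p = -15677/10255.
Then q = ((-7/6) − (19/20)·(-15677/10255))/(5669/3600) = 372/2051.

q = 0.1814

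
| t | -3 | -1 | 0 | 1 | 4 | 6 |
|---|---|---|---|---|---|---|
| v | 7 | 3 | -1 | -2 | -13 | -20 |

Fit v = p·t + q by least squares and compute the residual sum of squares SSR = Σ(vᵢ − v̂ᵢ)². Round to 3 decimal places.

From the data, Σt·t = 63, Σt = 7, Σ1 = 6.
Moment sums: Σt·v = -198, Σv = -26.
So MᵀM·[p, q]ᵀ = Mᵀv: [[63, 7]; [7, 6]]·[p, q]ᵀ = [-198, -26]ᵀ.
det = 63·6 − 7² = 329.
p = ((-198)·6 − 7·(-26))/329 = -1006/329; q = (63·(-26) − 7·(-198))/329 = -36/47.
Residuals: -463/329, 233/329, -11/47, 600/329, -1/329, -292/329; SSR = 2188/329.

SSR = 6.650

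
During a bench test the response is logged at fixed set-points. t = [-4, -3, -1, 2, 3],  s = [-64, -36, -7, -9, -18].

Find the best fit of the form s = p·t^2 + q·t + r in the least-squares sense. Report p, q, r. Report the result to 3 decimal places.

Compute the Gram sums: Σt^2·t^2 = 435, Σt^2·t = -57, Σt^2 = 39, Σt·t = 39, Σt = -3, Σ1 = 5.
Moment sums: Σt^2·s = -1553, Σt·s = 299, Σs = -134.
Inverting the 3×3 Gram matrix, [p, q, r]ᵀ = [-1069/346, 3203/1038, -147/173]ᵀ.

p = -3.090, q = 3.086, r = -0.850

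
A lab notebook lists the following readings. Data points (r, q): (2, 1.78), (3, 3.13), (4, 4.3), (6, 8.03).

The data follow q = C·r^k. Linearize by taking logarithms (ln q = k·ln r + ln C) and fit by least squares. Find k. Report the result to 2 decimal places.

Let Y = ln q. Fitting Y = k·ln r + ln C by least squares:
XᵀX = [[6.8196, 4.9698]; [4.9698, 4]], rhs = [7.4079, 5.2594]ᵀ  (here Σln r = 4.9698, Σ(ln r)² = 6.8196, Σln q = 5.2594, Σln r·ln q = 7.4079).
Δ = 6.8196·4 − (4.9698)² = 2.5794; k = (7.4079·4 − 4.9698·5.2594)/2.5794 = 1.35418, ln C = (6.8196·5.2594 − 4.9698·7.4079)/2.5794 = -0.36764.

k = 1.35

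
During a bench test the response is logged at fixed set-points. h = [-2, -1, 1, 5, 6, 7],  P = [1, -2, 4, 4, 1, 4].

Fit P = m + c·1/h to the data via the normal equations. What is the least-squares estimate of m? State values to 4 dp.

m = 1.9952

Entries of XᵀX: Σ1 = 6, Σ1/h = 1/105, Σ1/h·1/h = 51557/22050.
Moment sums: ΣP = 12, Σ1/h·P = 739/105.
Determinant 6·(51557/22050) − (1/105)² = 30934/2205.
m = (12·(51557/22050) − (1/105)·(739/105))/(30934/2205) = 308603/154670; c = (6·(739/105) − (1/105)·12)/(30934/2205) = 46431/15467.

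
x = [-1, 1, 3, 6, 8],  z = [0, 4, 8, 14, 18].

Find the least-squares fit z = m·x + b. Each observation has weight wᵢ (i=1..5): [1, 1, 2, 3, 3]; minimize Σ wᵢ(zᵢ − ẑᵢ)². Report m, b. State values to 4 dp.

m = 2.0000, b = 2.0000

MᵀWM·[m, b]ᵀ = MᵀWz reads: 320·m + 48·b = 736;  48·m + 10·b = 116.
(Σwᵢ·x·x = 320, Σwᵢ·x = 48, Σwᵢ·1 = 10, Σwᵢ·x·z = 736, Σwᵢ·z = 116.)
det = 320·10 − 48² = 896.
m = (736·10 − 48·116)/896 = 2; b = (320·116 − 48·736)/896 = 2.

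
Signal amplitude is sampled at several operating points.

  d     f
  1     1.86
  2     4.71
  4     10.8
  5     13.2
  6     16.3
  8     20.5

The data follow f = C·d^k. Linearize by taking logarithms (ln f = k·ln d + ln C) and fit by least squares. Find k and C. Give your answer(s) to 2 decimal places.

k = 1.17, C = 1.99

Taking logs, ln f = k·ln d + ln C, so regress ln f on ln d.
Σln d = 7.5601, Σ(ln d)² = 12.5270, Σln f = 12.9416, Σln d·ln f = 19.8075.
Equations: 12.5270·k + 7.5601·ln C = 19.8075;  7.5601·k + 6·ln C = 12.9416.
Solving (det = 18.0074): k = 1.16649, ln C = 0.68715, so C = exp(0.68715) = 1.98804.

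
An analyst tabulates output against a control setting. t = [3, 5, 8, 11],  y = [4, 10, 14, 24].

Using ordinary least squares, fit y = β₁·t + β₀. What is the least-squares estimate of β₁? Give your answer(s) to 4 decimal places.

MᵀM·[β₁, β₀]ᵀ = Mᵀy reads: 219·β₁ + 27·β₀ = 438;  27·β₁ + 4·β₀ = 52.
Determinant 219·4 − 27² = 147.
β₁ = (438·4 − 27·52)/147 = 116/49; β₀ = (219·52 − 27·438)/147 = -146/49.

β₁ = 2.3673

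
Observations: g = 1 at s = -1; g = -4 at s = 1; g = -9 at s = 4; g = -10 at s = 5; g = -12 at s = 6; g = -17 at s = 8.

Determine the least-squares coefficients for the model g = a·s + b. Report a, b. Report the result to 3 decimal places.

From the data, Σs·s = 143, Σs = 23, Σ1 = 6.
For Xᵀg: Σs·g = -299, Σg = -51.
Δ = 143·6 − 23² = 329.
a = ((-299)·6 − 23·(-51))/329 = -621/329; b = (143·(-51) − 23·(-299))/329 = -416/329.

a = -1.888, b = -1.264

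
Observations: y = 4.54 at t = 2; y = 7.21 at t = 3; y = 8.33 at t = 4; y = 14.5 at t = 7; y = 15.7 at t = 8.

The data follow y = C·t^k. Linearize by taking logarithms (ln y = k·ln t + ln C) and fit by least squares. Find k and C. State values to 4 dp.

k = 0.8852, C = 2.5394

Let Y = ln y. Fitting Y = k·ln t + ln C by least squares:
AᵀA = [[11.7199, 7.2034]; [7.2034, 5]], rhs = [17.0874, 11.0361]ᵀ  (here Σln t = 7.2034, Σ(ln t)² = 11.7199, Σln y = 11.0361, Σln t·ln y = 17.0874).
Δ = 11.7199·5 − (7.2034)² = 6.7102; k = (17.0874·5 − 7.2034·11.0361)/6.7102 = 0.88520, ln C = (11.7199·11.0361 − 7.2034·17.0874)/6.7102 = 0.93192, so C = exp(0.93192) = 2.53938.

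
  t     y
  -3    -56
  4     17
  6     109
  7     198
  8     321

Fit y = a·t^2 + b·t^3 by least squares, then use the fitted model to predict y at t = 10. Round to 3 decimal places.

Entries of XᵀX: Σt^2·t^2 = 8130, Σt^2·t^3 = 58132, Σt^3·t^3 = 431274.
And Σt^2·y = 33938, Σt^3·y = 258410.
XᵀX·[a, b]ᵀ = Xᵀy becomes [[8130, 58132]; [58132, 431274]]·[a, b]ᵀ = [33938, 258410]ᵀ.
det = 8130·431274 − 58132² = 126928196.
a = (33938·431274 − 58132·258410)/126928196 = -96328277/31732049; b = (8130·258410 − 58132·33938)/126928196 = 31997371/31732049.
At t = 10: ŷ = (-96328277/31732049)·(100) + (31997371/31732049)·(1000) = 22364543300/31732049.

ŷ = 704.794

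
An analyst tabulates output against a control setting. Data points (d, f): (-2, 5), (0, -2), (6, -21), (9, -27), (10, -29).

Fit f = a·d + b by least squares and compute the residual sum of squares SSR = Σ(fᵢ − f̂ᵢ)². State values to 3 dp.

SSR = 7.491

Entries of MᵀM: Σd·d = 221, Σd = 23, Σ1 = 5.
And Σd·f = -669, Σf = -74.
Δ = 221·5 − 23² = 576.
a = ((-669)·5 − 23·(-74))/576 = -1643/576; b = (221·(-74) − 23·(-669))/576 = -967/576.
Residuals: 187/192, -185/576, -1271/576, 101/288, 77/64; SSR = 4315/576.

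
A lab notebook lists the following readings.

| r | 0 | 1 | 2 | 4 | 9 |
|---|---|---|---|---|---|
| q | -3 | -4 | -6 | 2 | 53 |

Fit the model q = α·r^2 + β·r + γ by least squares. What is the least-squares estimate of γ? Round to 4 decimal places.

Entries of XᵀX: Σr^2·r^2 = 6834, Σr^2·r = 802, Σr^2 = 102, Σr·r = 102, Σr = 16, Σ1 = 5.
Right-hand side: Σr^2·q = 4297, Σr·q = 469, Σq = 42.
So XᵀX·[α, β, γ]ᵀ = Xᵀq: [[6834, 802, 102]; [802, 102, 16]; [102, 16, 5]]·[α, β, γ]ᵀ = [4297, 469, 42]ᵀ.
Inverting the 3×3 Gram matrix, [α, β, γ]ᵀ = [19533/19084, -57173/19084, -27607/9542]ᵀ.

γ = -2.8932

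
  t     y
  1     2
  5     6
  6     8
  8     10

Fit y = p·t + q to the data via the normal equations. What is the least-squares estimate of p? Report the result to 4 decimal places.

p = 1.1538

The normal equations are: 126·p + 20·q = 160;  20·p + 4·q = 26.
Δ = 126·4 − 20² = 104.
p = (160·4 − 20·26)/104 = 15/13; q = (126·26 − 20·160)/104 = 19/26.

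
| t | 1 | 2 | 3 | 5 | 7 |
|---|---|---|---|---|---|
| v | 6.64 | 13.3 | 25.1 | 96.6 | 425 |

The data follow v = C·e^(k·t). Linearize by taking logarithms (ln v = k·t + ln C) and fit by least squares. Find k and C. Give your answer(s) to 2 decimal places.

Linearized form: ln v = k·t + ln C. From the 5 transformed points,
XᵀX = [[88.0000, 18.0000]; [18.0000, 5]], rhs = [81.9548, 18.3264]ᵀ  (here Σt = 18.0000, Σ(t)² = 88.0000, Σln v = 18.3264, Σt·ln v = 81.9548).
Δ = 88.0000·5 − (18.0000)² = 116.0000; k = (81.9548·5 − 18.0000·18.3264)/116.0000 = 0.68878, ln C = (88.0000·18.3264 − 18.0000·81.9548)/116.0000 = 1.18568, so C = exp(1.18568) = 3.27290.

k = 0.69, C = 3.27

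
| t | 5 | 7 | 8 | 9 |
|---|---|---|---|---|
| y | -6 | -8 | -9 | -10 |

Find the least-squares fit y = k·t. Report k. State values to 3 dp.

k = -1.132

From the data, Σt·t = 219.
For Aᵀy: Σt·y = -248.
AᵀA·[k]ᵀ = Aᵀy becomes [[219]]·[k]ᵀ = [-248]ᵀ.
Hence k = -248 / 219 ≈ -1.13242.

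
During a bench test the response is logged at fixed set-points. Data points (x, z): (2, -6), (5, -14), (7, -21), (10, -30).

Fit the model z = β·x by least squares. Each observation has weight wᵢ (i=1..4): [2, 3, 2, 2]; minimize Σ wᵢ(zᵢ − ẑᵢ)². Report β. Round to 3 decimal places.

Forming AᵀWA = [[381]] and AᵀWz = [-1128]ᵀ gives AᵀWA·[β]ᵀ = AᵀWz.
β = (-1128)/381 = -2.96063.

β = -2.961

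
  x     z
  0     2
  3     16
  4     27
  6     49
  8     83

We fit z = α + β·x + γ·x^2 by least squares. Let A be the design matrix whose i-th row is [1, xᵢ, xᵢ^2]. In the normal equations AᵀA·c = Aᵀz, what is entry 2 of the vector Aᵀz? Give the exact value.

1114

Entry 2 ↔ basis x, so (Aᵀz)_{2} = Σᵢ (x)·zᵢ = (0)·(2) + (3)·(16) + (4)·(27) + (6)·(49) + (8)·(83) = 1114.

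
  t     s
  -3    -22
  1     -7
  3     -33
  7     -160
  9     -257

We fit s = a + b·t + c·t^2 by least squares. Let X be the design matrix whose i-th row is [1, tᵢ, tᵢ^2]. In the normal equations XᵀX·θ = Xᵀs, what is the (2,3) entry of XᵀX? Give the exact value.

Row 2 ↔ basis t, column 3 ↔ basis t^2, so (XᵀX)_{2,3} = Σᵢ (t)·(t^2) = (-3)·(9) + (1)·(1) + (3)·(9) + (7)·(49) + (9)·(81) = 1073.

1073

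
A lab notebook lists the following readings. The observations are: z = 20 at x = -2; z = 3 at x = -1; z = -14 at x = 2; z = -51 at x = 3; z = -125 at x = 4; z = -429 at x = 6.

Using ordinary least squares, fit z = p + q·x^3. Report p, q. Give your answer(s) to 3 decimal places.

Normal-equation sums: Σ1 = 6, Σx^3 = 306, Σx^3·x^3 = 51610.
Moment sums: Σz = -596, Σx^3·z = -102316.
Normal equations: [[6, 306]; [306, 51610]]·[p, q]ᵀ = [-596, -102316]ᵀ.
Eliminating q: 51610·(row 1) − 306·(row 2) gives 216024·p = 51610·(-596) − 306·(-102316) = 549136, so p = 68642/27003.
Then q = ((-102316) − 306·(68642/27003))/51610 = -17980/9001.

p = 2.542, q = -1.998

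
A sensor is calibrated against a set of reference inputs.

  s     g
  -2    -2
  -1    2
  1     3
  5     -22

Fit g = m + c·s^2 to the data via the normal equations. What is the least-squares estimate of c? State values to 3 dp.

XᵀX·[m, c]ᵀ = Xᵀg reads: 4·m + 31·c = -19;  31·m + 643·c = -553.
(Σ1 = 4, Σs^2 = 31, Σs^2·s^2 = 643, Σg = -19, Σs^2·g = -553.)
Eliminating c: 643·(row 1) − 31·(row 2) gives 1611·m = 643·(-19) − 31·(-553) = 4926, so m = 1642/537.
Then c = ((-553) − 31·(1642/537))/643 = -541/537.

c = -1.007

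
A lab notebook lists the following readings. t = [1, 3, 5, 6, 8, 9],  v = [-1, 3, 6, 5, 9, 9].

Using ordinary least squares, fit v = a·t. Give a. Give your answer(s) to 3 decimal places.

Normal-equation sums: Σt·t = 216.
Moment sums: Σt·v = 221.
XᵀX·[a]ᵀ = Xᵀv becomes [[216]]·[a]ᵀ = [221]ᵀ.
Hence a = 221 / 216 ≈ 1.02315.

a = 1.023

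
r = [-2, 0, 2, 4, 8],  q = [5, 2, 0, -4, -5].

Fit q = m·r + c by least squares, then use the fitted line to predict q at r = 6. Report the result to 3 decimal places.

q̂ = -4.122

AᵀA·[m, c]ᵀ = Aᵀq reads: 88·m + 12·c = -66;  12·m + 5·c = -2.
det = 88·5 − 12² = 296.
m = ((-66)·5 − 12·(-2))/296 = -153/148; c = (88·(-2) − 12·(-66))/296 = 77/37.
At r = 6: q̂ = (-153/148)·(6) + (77/37)·(1) = -305/74.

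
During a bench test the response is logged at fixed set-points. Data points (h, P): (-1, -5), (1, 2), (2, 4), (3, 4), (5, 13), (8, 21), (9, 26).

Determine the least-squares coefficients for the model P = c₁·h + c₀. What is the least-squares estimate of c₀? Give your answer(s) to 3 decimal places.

c₀ = -2.320

Setting ∂/∂c₁ … = 0 gives: 185·c₁ + 27·c₀ = 494;  27·c₁ + 7·c₀ = 65.
Eliminating c₀: 7·(row 1) − 27·(row 2) gives 566·c₁ = 7·494 − 27·65 = 1703, so c₁ = 1703/566.
Then c₀ = (65 − 27·(1703/566))/7 = -1313/566.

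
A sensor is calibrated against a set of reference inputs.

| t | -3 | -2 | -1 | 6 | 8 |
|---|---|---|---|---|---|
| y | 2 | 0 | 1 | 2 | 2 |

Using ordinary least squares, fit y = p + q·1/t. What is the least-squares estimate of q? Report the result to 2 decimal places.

From the data, Σ1 = 5, Σ1/t = -37/24, Σ1/t·1/t = 809/576.
For Mᵀy: Σy = 7, Σ1/t·y = -13/12.
MᵀM·[p, q]ᵀ = Mᵀy becomes [[5, -37/24]; [-37/24, 809/576]]·[p, q]ᵀ = [7, -13/12]ᵀ.
Δ = 5·(809/576) − (-37/24)² = 223/48.
p = (7·(809/576) − (-37/24)·(-13/12))/(223/48) = 1567/892; q = (5·(-13/12) − (-37/24)·7)/(223/48) = 258/223.

q = 1.16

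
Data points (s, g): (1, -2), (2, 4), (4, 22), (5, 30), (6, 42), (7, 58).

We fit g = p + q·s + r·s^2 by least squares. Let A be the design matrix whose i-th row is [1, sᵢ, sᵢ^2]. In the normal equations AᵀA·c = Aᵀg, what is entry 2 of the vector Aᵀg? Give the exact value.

902

Entry 2 ↔ basis s, so (Aᵀg)_{2} = Σᵢ (s)·gᵢ = (1)·(-2) + (2)·(4) + (4)·(22) + (5)·(30) + (6)·(42) + (7)·(58) = 902.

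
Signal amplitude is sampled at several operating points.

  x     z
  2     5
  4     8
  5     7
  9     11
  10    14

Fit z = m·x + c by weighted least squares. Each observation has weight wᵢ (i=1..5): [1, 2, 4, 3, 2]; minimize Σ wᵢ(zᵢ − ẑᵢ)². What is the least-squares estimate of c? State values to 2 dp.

Entries of AᵀWA: Σwᵢ·x·x = 579, Σwᵢ·x = 77, Σwᵢ·1 = 12.
Right-hand side: Σwᵢ·x·z = 791, Σwᵢ·z = 110.
AᵀWA·[m, c]ᵀ = AᵀWz becomes [[579, 77]; [77, 12]]·[m, c]ᵀ = [791, 110]ᵀ.
Eliminating c: 12·(row 1) − 77·(row 2) gives 1019·m = 12·791 − 77·110 = 1022, so m = 1022/1019.
Then c = (110 − 77·(1022/1019))/12 = 2783/1019.

c = 2.73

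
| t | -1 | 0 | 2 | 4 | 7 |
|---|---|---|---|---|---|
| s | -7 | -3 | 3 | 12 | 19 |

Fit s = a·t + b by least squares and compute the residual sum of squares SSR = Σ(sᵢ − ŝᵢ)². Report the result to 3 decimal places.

Compute the Gram sums: Σt·t = 70, Σt = 12, Σ1 = 5.
For Xᵀs: Σt·s = 194, Σs = 24.
XᵀX·[a, b]ᵀ = Xᵀs becomes [[70, 12]; [12, 5]]·[a, b]ᵀ = [194, 24]ᵀ.
Δ = 70·5 − 12² = 206.
a = (194·5 − 12·24)/206 = 341/103; b = (70·24 − 12·194)/206 = -324/103.
Residuals: -56/103, 15/103, -49/103, 196/103, -106/103; SSR = 538/103.

SSR = 5.223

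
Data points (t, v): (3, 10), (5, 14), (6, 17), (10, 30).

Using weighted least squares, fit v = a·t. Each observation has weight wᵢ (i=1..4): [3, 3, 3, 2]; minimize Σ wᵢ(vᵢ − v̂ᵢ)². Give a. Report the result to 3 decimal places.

The normal equations are: 410·a = 1206.
a = 1206/410 = 2.94146.

a = 2.941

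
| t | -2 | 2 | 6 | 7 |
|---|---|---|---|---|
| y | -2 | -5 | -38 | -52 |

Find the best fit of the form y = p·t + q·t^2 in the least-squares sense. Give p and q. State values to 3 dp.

p = -0.736, q = -0.947

From the data, Σt·t = 93, Σt·t^2 = 559, Σt^2·t^2 = 3729.
Moment sums: Σt·y = -598, Σt^2·y = -3944.
XᵀX·[p, q]ᵀ = Xᵀy becomes [[93, 559]; [559, 3729]]·[p, q]ᵀ = [-598, -3944]ᵀ.
det = 93·3729 − 559² = 34316.
p = ((-598)·3729 − 559·(-3944))/34316 = -12623/17158; q = (93·(-3944) − 559·(-598))/34316 = -16255/17158.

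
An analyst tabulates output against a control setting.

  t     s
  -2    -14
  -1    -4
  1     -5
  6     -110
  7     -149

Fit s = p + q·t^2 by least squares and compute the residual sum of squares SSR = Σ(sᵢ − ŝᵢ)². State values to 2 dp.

The normal equations are: 5·p + 91·q = -282;  91·p + 3715·q = -11326.
Δ = 5·3715 − 91² = 10294.
p = ((-282)·3715 − 91·(-11326))/10294 = -8482/5147; q = (5·(-11326) − 91·(-282))/10294 = -15484/5147.
Residuals: -1640/5147, 3378/5147, -1769/5147, -264/5147, 295/5147; SSR = 3378/5147.

SSR = 0.66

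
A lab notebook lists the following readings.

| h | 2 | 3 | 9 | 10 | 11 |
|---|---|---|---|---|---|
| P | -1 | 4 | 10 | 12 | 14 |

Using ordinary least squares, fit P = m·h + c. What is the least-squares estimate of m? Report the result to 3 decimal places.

m = 1.443

Compute the Gram sums: Σh·h = 315, Σh = 35, Σ1 = 5.
Right-hand side: Σh·P = 374, ΣP = 39.
So AᵀA·[m, c]ᵀ = AᵀP: [[315, 35]; [35, 5]]·[m, c]ᵀ = [374, 39]ᵀ.
det = 315·5 − 35² = 350.
m = (374·5 − 35·39)/350 = 101/70; c = (315·39 − 35·374)/350 = -23/10.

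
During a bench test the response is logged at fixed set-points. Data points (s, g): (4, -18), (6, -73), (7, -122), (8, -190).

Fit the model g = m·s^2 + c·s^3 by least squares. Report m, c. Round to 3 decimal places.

MᵀM·[m, c]ᵀ = Mᵀg reads: 8049·m + 58375·c = -21054;  58375·m + 430545·c = -156046.
(Σs^2·s^2 = 8049, Σs^2·s^3 = 58375, Σs^3·s^3 = 430545, Σs^2·g = -21054, Σs^3·g = -156046.)
Determinant 8049·430545 − 58375² = 57816080.
m = ((-21054)·430545 − 58375·(-156046))/57816080 = 2224541/2890804; c = (8049·(-156046) − 58375·(-21054))/57816080 = -6746751/14454020.

m = 0.770, c = -0.467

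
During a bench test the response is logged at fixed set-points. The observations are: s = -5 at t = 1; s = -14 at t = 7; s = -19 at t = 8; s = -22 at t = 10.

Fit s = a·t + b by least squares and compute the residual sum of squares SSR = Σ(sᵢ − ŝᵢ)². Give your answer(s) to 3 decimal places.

From the data, Σt·t = 214, Σt = 26, Σ1 = 4.
Moment sums: Σt·s = -475, Σs = -60.
AᵀA·[a, b]ᵀ = Aᵀs becomes [[214, 26]; [26, 4]]·[a, b]ᵀ = [-475, -60]ᵀ.
Eliminating b: 4·(row 1) − 26·(row 2) gives 180·a = 4·(-475) − 26·(-60) = -340, so a = -17/9.
Then b = ((-60) − 26·(-17/9))/4 = -49/18.
Residuals: -7/18, 35/18, -7/6, -7/18; SSR = 49/9.

SSR = 5.444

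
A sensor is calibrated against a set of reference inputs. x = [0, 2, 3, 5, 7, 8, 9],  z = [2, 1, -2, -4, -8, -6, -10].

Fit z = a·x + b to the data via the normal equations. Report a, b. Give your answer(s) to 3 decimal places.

a = -1.299, b = 2.453

MᵀM·[a, b]ᵀ = Mᵀz reads: 232·a + 34·b = -218;  34·a + 7·b = -27.
Determinant 232·7 − 34² = 468.
a = ((-218)·7 − 34·(-27))/468 = -152/117; b = (232·(-27) − 34·(-218))/468 = 287/117.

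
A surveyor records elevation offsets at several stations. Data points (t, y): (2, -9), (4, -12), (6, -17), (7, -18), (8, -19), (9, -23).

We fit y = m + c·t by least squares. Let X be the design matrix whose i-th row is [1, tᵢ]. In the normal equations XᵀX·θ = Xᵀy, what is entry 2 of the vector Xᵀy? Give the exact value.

Entry 2 ↔ basis t, so (Xᵀy)_{2} = Σᵢ (t)·yᵢ = (2)·(-9) + (4)·(-12) + (6)·(-17) + (7)·(-18) + (8)·(-19) + (9)·(-23) = -653.

-653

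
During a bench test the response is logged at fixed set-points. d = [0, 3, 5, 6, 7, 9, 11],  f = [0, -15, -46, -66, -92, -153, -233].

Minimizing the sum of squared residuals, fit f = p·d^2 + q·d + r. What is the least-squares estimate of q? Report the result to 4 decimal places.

q = 1.0351

Sums needed: Σd^2·d^2 = 25605, Σd^2·d = 2771, Σd^2 = 321, Σd·d = 321, Σd = 41, Σ1 = 7.
Moment sums: Σd^2·f = -48755, Σd·f = -5255, Σf = -605.
Normal equations: [[25605, 2771, 321]; [2771, 321, 41]; [321, 41, 7]]·[p, q, r]ᵀ = [-48755, -5255, -605]ᵀ.
Solving the 3×3 system (Gaussian elimination) gives p = -305000/151361, q = 156670/151361, r = -1875/21623.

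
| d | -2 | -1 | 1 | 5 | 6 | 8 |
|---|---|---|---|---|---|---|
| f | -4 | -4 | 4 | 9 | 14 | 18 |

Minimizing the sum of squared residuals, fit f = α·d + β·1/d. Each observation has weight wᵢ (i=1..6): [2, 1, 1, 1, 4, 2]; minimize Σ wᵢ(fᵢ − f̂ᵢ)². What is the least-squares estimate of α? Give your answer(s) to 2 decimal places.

α = 2.21

The normal system AᵀWA·[α, β]ᵀ = AᵀWf is [[307, 11]; [11, 19313/7200]]·[α, β]ᵀ = [693, 829/30]ᵀ.
Eliminating β: (19313/7200)·(row 1) − 11·(row 2) gives (5057891/7200)·α = (19313/7200)·693 − 11·(829/30) = 3731783/2400, so α = 11195349/5057891.
Then β = ((829/30) − 11·(11195349/5057891))/(19313/7200) = 6195120/5057891.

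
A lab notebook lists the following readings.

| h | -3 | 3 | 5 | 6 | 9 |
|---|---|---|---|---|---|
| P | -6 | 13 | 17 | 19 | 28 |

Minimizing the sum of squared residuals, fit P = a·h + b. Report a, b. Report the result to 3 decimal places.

The normal system AᵀA·[a, b]ᵀ = AᵀP is [[160, 20]; [20, 5]]·[a, b]ᵀ = [508, 71]ᵀ.
det = 160·5 − 20² = 400.
a = (508·5 − 20·71)/400 = 14/5; b = (160·71 − 20·508)/400 = 3.

a = 2.800, b = 3.000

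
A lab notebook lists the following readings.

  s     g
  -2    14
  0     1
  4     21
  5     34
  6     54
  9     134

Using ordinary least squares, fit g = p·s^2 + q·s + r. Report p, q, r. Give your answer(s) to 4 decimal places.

Forming MᵀM = [[8754, 1126, 162]; [1126, 162, 22]; [162, 22, 6]] and Mᵀg = [14040, 1756, 258]ᵀ gives MᵀM·[p, q, r]ᵀ = Mᵀg.
Inverting the 3×3 Gram matrix, [p, q, r]ᵀ = [9027/4576, -13473/4576, 305/572]ᵀ.

p = 1.9727, q = -2.9443, r = 0.5332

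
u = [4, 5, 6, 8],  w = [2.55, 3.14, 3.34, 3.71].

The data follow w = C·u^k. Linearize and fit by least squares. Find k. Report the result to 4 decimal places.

k = 0.5193

Taking logs, ln w = k·ln u + ln C, so regress ln w on ln u.
Σln u = 6.8669, Σ(ln u)² = 12.0466, Σln w = 4.5973, Σln u·ln w = 8.0263.
Equations: 12.0466·k + 6.8669·ln C = 8.0263;  6.8669·k + 4·ln C = 4.5973.
Slope k = (n·Σln u·ln w − Σln u·Σln w)/(n·Σ(ln u)² − (Σln u)²) = (4·8.0263 − 6.8669·4.5973)/1.0316 = 0.51925; ln C = (Σln w − k·Σln u)/n = 0.25791.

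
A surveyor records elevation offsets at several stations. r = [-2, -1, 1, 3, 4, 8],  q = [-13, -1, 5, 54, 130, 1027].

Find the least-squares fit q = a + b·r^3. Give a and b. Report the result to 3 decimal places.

Normal-equation sums: Σ1 = 6, Σr^3 = 595, Σr^3·r^3 = 267035.
Moment sums: Σq = 1202, Σr^3·q = 535712.
AᵀA·[a, b]ᵀ = Aᵀq becomes [[6, 595]; [595, 267035]]·[a, b]ᵀ = [1202, 535712]ᵀ.
Determinant 6·267035 − 595² = 1248185.
a = (1202·267035 − 595·535712)/1248185 = 445486/249637; b = (6·535712 − 595·1202)/1248185 = 2499082/1248185.

a = 1.785, b = 2.002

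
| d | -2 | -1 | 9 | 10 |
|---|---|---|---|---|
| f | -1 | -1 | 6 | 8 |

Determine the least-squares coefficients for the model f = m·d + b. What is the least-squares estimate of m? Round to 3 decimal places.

From the data, Σd·d = 186, Σd = 16, Σ1 = 4.
And Σd·f = 137, Σf = 12.
AᵀA·[m, b]ᵀ = Aᵀf becomes [[186, 16]; [16, 4]]·[m, b]ᵀ = [137, 12]ᵀ.
Eliminating b: 4·(row 1) − 16·(row 2) gives 488·m = 4·137 − 16·12 = 356, so m = 89/122.
Then b = (12 − 16·(89/122))/4 = 5/61.

m = 0.730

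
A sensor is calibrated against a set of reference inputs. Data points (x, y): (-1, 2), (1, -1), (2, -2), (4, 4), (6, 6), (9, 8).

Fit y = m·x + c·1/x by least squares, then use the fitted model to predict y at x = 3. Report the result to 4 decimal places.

ŷ = 1.9253

From the data, Σx·x = 139, Σx·1/x = 6, Σ1/x·1/x = 3049/1296.
Moment sums: Σx·y = 117, Σ1/x·y = -10/9.
Normal equations: [[139, 6]; [6, 3049/1296]]·[m, c]ᵀ = [117, -10/9]ᵀ.
Δ = 139·(3049/1296) − 6² = 377155/1296.
m = (117·(3049/1296) − 6·(-10/9))/(377155/1296) = 365373/377155; c = (139·(-10/9) − 6·117)/(377155/1296) = -1109952/377155.
At x = 3: ŷ = (365373/377155)·(3) + (-1109952/377155)·(1/3) = 145227/75431.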